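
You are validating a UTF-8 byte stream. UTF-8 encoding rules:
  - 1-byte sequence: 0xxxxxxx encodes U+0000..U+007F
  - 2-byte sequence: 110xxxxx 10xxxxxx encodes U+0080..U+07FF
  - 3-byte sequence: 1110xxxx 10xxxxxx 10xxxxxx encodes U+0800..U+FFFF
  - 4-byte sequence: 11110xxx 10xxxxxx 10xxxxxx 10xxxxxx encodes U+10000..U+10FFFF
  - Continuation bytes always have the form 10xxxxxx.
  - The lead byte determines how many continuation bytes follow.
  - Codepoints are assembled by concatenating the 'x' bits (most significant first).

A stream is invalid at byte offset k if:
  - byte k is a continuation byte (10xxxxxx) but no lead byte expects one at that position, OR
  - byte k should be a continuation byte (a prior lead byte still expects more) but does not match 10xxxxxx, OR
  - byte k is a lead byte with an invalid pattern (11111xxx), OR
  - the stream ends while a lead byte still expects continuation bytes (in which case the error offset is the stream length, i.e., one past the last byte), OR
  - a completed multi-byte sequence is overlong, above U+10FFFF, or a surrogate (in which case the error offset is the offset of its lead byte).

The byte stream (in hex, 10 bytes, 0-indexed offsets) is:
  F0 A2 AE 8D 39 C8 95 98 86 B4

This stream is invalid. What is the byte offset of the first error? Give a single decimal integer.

Byte[0]=F0: 4-byte lead, need 3 cont bytes. acc=0x0
Byte[1]=A2: continuation. acc=(acc<<6)|0x22=0x22
Byte[2]=AE: continuation. acc=(acc<<6)|0x2E=0x8AE
Byte[3]=8D: continuation. acc=(acc<<6)|0x0D=0x22B8D
Completed: cp=U+22B8D (starts at byte 0)
Byte[4]=39: 1-byte ASCII. cp=U+0039
Byte[5]=C8: 2-byte lead, need 1 cont bytes. acc=0x8
Byte[6]=95: continuation. acc=(acc<<6)|0x15=0x215
Completed: cp=U+0215 (starts at byte 5)
Byte[7]=98: INVALID lead byte (not 0xxx/110x/1110/11110)

Answer: 7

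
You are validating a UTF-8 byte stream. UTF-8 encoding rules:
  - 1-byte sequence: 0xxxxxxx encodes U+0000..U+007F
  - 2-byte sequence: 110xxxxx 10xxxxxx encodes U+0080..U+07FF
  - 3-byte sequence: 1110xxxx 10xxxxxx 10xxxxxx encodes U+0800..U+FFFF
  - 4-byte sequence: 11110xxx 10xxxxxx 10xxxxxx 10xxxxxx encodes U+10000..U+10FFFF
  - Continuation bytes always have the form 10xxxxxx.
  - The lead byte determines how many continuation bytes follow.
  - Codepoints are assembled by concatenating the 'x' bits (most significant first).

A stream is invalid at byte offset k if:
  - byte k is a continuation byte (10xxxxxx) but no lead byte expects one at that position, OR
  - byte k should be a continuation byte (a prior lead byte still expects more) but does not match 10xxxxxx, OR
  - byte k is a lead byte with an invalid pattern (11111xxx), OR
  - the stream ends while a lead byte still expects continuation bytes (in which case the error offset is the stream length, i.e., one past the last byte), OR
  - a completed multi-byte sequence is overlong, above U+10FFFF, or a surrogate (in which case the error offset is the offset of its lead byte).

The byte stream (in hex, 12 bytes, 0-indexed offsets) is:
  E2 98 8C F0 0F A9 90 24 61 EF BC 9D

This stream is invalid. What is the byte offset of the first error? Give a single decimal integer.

Answer: 4

Derivation:
Byte[0]=E2: 3-byte lead, need 2 cont bytes. acc=0x2
Byte[1]=98: continuation. acc=(acc<<6)|0x18=0x98
Byte[2]=8C: continuation. acc=(acc<<6)|0x0C=0x260C
Completed: cp=U+260C (starts at byte 0)
Byte[3]=F0: 4-byte lead, need 3 cont bytes. acc=0x0
Byte[4]=0F: expected 10xxxxxx continuation. INVALID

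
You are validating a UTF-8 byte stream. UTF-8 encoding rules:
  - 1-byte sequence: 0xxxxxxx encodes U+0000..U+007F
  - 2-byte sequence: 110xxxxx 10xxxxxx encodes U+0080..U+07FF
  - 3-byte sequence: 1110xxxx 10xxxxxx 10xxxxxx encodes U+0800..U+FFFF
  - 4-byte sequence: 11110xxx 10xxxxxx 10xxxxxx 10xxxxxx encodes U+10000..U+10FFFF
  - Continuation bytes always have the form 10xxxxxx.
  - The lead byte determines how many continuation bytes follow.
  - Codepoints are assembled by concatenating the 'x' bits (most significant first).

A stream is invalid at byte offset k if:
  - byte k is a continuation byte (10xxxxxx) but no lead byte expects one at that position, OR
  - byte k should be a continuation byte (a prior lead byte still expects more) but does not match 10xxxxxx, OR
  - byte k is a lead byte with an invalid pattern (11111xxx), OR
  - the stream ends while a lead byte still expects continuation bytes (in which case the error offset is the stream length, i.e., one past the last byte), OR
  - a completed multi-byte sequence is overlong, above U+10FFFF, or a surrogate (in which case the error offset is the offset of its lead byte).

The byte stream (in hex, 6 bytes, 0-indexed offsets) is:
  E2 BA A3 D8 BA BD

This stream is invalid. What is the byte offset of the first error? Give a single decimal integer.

Answer: 5

Derivation:
Byte[0]=E2: 3-byte lead, need 2 cont bytes. acc=0x2
Byte[1]=BA: continuation. acc=(acc<<6)|0x3A=0xBA
Byte[2]=A3: continuation. acc=(acc<<6)|0x23=0x2EA3
Completed: cp=U+2EA3 (starts at byte 0)
Byte[3]=D8: 2-byte lead, need 1 cont bytes. acc=0x18
Byte[4]=BA: continuation. acc=(acc<<6)|0x3A=0x63A
Completed: cp=U+063A (starts at byte 3)
Byte[5]=BD: INVALID lead byte (not 0xxx/110x/1110/11110)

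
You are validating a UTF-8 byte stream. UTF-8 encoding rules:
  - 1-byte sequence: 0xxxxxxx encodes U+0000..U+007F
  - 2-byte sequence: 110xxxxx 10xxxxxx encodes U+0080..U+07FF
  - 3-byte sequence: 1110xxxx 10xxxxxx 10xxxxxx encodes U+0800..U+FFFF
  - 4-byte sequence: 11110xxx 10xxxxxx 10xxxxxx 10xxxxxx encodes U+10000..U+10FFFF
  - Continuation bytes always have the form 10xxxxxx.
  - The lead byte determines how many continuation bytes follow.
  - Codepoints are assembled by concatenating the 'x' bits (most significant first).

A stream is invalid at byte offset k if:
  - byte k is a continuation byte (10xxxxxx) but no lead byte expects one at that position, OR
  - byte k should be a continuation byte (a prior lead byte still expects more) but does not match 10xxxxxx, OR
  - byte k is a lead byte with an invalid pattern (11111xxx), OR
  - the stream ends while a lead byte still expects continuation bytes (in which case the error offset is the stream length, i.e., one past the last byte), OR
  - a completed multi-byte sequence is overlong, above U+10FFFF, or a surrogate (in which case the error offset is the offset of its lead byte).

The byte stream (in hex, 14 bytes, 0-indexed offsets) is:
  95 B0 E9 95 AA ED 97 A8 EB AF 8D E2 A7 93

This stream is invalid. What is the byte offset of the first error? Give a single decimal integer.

Byte[0]=95: INVALID lead byte (not 0xxx/110x/1110/11110)

Answer: 0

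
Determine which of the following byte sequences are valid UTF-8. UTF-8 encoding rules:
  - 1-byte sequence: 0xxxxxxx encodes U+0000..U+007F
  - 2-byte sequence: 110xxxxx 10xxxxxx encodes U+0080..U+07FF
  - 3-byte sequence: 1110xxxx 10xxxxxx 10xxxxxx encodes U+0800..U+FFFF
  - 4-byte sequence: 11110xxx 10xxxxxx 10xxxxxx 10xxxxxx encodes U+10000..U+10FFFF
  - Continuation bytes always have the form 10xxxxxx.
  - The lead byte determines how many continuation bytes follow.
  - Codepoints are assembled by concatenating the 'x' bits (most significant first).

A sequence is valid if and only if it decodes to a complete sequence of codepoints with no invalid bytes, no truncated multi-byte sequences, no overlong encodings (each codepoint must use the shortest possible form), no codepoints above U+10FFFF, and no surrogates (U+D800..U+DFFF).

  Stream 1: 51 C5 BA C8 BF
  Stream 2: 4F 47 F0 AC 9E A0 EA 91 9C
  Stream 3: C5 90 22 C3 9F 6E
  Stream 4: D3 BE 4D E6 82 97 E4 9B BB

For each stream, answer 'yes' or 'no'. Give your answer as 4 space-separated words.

Answer: yes yes yes yes

Derivation:
Stream 1: decodes cleanly. VALID
Stream 2: decodes cleanly. VALID
Stream 3: decodes cleanly. VALID
Stream 4: decodes cleanly. VALID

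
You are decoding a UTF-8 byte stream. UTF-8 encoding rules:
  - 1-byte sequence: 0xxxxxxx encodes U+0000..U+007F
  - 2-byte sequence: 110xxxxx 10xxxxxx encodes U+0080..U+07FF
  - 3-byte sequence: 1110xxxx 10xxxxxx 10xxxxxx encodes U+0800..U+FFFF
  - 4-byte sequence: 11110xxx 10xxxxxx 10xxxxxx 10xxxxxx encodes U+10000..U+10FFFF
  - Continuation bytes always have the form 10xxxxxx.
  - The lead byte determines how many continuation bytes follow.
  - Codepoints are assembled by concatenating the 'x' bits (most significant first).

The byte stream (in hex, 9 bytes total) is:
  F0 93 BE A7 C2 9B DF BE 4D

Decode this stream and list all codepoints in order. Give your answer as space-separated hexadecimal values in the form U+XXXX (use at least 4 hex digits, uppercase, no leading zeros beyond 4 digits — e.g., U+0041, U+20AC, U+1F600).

Byte[0]=F0: 4-byte lead, need 3 cont bytes. acc=0x0
Byte[1]=93: continuation. acc=(acc<<6)|0x13=0x13
Byte[2]=BE: continuation. acc=(acc<<6)|0x3E=0x4FE
Byte[3]=A7: continuation. acc=(acc<<6)|0x27=0x13FA7
Completed: cp=U+13FA7 (starts at byte 0)
Byte[4]=C2: 2-byte lead, need 1 cont bytes. acc=0x2
Byte[5]=9B: continuation. acc=(acc<<6)|0x1B=0x9B
Completed: cp=U+009B (starts at byte 4)
Byte[6]=DF: 2-byte lead, need 1 cont bytes. acc=0x1F
Byte[7]=BE: continuation. acc=(acc<<6)|0x3E=0x7FE
Completed: cp=U+07FE (starts at byte 6)
Byte[8]=4D: 1-byte ASCII. cp=U+004D

Answer: U+13FA7 U+009B U+07FE U+004D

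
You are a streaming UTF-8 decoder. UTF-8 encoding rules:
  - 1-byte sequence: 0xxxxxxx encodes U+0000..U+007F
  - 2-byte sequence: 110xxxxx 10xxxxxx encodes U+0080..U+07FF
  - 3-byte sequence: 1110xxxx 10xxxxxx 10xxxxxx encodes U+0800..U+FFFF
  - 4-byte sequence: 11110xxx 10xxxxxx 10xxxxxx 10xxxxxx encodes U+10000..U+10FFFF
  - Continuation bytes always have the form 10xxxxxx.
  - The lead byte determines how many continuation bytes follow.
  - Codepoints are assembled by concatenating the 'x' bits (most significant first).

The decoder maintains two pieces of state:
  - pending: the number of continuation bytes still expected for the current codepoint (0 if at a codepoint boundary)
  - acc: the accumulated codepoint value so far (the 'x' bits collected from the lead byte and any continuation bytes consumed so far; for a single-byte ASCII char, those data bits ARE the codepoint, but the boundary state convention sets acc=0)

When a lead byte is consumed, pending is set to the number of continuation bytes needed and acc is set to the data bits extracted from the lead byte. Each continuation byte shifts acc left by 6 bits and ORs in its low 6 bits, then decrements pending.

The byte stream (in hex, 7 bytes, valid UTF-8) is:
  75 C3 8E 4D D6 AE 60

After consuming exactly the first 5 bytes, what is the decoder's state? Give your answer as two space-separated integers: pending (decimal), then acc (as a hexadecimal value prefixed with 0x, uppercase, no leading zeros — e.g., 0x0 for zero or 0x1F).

Byte[0]=75: 1-byte. pending=0, acc=0x0
Byte[1]=C3: 2-byte lead. pending=1, acc=0x3
Byte[2]=8E: continuation. acc=(acc<<6)|0x0E=0xCE, pending=0
Byte[3]=4D: 1-byte. pending=0, acc=0x0
Byte[4]=D6: 2-byte lead. pending=1, acc=0x16

Answer: 1 0x16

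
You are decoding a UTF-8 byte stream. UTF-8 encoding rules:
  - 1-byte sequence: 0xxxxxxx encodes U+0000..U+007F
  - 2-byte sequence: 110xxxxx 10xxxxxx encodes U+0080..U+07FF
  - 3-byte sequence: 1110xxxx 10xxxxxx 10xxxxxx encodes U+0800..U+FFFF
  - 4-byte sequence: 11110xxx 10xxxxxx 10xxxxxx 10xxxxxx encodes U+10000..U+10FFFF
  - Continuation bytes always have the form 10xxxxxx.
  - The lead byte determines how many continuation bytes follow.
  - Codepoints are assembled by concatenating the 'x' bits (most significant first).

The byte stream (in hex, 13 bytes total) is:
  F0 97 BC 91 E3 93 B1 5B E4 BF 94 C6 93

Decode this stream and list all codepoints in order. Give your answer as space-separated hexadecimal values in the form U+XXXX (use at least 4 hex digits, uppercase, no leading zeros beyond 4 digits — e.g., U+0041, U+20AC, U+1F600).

Answer: U+17F11 U+34F1 U+005B U+4FD4 U+0193

Derivation:
Byte[0]=F0: 4-byte lead, need 3 cont bytes. acc=0x0
Byte[1]=97: continuation. acc=(acc<<6)|0x17=0x17
Byte[2]=BC: continuation. acc=(acc<<6)|0x3C=0x5FC
Byte[3]=91: continuation. acc=(acc<<6)|0x11=0x17F11
Completed: cp=U+17F11 (starts at byte 0)
Byte[4]=E3: 3-byte lead, need 2 cont bytes. acc=0x3
Byte[5]=93: continuation. acc=(acc<<6)|0x13=0xD3
Byte[6]=B1: continuation. acc=(acc<<6)|0x31=0x34F1
Completed: cp=U+34F1 (starts at byte 4)
Byte[7]=5B: 1-byte ASCII. cp=U+005B
Byte[8]=E4: 3-byte lead, need 2 cont bytes. acc=0x4
Byte[9]=BF: continuation. acc=(acc<<6)|0x3F=0x13F
Byte[10]=94: continuation. acc=(acc<<6)|0x14=0x4FD4
Completed: cp=U+4FD4 (starts at byte 8)
Byte[11]=C6: 2-byte lead, need 1 cont bytes. acc=0x6
Byte[12]=93: continuation. acc=(acc<<6)|0x13=0x193
Completed: cp=U+0193 (starts at byte 11)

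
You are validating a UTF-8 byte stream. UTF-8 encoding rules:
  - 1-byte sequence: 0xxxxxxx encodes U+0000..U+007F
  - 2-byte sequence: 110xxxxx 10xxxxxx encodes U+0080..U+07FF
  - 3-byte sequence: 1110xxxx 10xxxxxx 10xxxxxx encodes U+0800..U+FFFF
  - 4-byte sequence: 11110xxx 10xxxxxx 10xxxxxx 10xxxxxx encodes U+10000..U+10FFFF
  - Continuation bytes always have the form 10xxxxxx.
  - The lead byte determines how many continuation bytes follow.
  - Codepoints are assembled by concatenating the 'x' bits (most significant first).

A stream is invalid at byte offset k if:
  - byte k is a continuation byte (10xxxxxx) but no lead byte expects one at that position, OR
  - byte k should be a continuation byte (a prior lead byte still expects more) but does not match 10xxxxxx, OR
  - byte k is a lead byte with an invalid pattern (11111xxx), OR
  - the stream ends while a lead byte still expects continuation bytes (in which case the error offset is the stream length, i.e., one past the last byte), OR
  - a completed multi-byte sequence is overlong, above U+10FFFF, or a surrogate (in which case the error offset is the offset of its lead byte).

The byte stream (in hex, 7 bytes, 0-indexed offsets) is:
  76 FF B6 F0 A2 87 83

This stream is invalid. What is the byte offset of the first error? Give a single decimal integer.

Answer: 1

Derivation:
Byte[0]=76: 1-byte ASCII. cp=U+0076
Byte[1]=FF: INVALID lead byte (not 0xxx/110x/1110/11110)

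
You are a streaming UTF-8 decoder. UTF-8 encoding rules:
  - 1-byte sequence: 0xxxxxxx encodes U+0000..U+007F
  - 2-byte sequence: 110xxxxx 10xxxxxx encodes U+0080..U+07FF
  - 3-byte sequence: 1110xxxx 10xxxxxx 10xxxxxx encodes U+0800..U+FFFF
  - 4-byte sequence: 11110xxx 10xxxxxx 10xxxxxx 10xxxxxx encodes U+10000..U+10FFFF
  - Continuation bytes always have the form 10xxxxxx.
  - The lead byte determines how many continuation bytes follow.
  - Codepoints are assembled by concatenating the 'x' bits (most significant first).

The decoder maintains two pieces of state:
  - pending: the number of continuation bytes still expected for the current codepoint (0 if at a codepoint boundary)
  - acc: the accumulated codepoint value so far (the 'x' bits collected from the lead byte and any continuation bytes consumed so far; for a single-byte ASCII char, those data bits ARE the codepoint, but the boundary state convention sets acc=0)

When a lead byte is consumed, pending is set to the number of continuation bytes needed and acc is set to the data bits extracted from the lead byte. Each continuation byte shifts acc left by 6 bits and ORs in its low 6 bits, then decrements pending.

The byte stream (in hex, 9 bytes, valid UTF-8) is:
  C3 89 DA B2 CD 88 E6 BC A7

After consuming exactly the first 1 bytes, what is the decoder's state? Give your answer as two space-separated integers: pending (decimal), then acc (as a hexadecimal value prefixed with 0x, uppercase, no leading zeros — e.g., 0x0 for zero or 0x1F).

Answer: 1 0x3

Derivation:
Byte[0]=C3: 2-byte lead. pending=1, acc=0x3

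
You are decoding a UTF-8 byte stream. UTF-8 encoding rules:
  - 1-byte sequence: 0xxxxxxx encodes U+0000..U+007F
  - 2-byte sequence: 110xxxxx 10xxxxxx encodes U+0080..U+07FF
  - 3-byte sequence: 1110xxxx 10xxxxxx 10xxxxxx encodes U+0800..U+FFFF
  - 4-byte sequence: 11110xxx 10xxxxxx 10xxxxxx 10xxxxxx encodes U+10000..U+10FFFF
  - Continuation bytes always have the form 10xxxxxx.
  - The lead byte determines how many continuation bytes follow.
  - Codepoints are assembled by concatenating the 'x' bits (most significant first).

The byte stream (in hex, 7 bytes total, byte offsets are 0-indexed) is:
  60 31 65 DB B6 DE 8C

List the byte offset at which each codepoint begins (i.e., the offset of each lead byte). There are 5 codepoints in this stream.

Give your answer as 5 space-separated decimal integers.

Byte[0]=60: 1-byte ASCII. cp=U+0060
Byte[1]=31: 1-byte ASCII. cp=U+0031
Byte[2]=65: 1-byte ASCII. cp=U+0065
Byte[3]=DB: 2-byte lead, need 1 cont bytes. acc=0x1B
Byte[4]=B6: continuation. acc=(acc<<6)|0x36=0x6F6
Completed: cp=U+06F6 (starts at byte 3)
Byte[5]=DE: 2-byte lead, need 1 cont bytes. acc=0x1E
Byte[6]=8C: continuation. acc=(acc<<6)|0x0C=0x78C
Completed: cp=U+078C (starts at byte 5)

Answer: 0 1 2 3 5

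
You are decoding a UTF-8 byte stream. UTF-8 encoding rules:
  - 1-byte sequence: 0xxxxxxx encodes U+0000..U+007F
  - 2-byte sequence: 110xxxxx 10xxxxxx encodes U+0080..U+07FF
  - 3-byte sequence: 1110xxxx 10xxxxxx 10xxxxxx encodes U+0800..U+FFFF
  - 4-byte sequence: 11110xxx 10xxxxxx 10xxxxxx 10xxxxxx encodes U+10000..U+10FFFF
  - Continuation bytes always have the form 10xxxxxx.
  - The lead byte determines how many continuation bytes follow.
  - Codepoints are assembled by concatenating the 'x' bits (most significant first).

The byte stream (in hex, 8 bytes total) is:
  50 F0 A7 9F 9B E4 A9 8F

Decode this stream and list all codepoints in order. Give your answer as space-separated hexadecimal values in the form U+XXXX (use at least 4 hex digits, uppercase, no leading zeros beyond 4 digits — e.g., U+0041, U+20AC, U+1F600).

Answer: U+0050 U+277DB U+4A4F

Derivation:
Byte[0]=50: 1-byte ASCII. cp=U+0050
Byte[1]=F0: 4-byte lead, need 3 cont bytes. acc=0x0
Byte[2]=A7: continuation. acc=(acc<<6)|0x27=0x27
Byte[3]=9F: continuation. acc=(acc<<6)|0x1F=0x9DF
Byte[4]=9B: continuation. acc=(acc<<6)|0x1B=0x277DB
Completed: cp=U+277DB (starts at byte 1)
Byte[5]=E4: 3-byte lead, need 2 cont bytes. acc=0x4
Byte[6]=A9: continuation. acc=(acc<<6)|0x29=0x129
Byte[7]=8F: continuation. acc=(acc<<6)|0x0F=0x4A4F
Completed: cp=U+4A4F (starts at byte 5)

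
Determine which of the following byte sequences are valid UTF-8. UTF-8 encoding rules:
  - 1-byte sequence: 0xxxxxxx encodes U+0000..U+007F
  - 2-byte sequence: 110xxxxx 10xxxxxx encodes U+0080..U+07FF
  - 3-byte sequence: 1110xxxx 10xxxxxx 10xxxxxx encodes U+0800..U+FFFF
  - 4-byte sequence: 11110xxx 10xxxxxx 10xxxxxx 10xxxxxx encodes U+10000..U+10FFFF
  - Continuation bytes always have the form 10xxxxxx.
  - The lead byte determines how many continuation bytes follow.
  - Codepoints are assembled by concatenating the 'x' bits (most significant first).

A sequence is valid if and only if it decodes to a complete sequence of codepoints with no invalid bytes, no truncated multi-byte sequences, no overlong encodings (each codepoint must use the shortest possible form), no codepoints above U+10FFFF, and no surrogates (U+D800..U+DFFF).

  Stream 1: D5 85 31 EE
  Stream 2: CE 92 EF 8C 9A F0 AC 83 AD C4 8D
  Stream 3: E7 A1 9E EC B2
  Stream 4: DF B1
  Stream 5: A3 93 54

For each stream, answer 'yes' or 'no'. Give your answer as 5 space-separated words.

Answer: no yes no yes no

Derivation:
Stream 1: error at byte offset 4. INVALID
Stream 2: decodes cleanly. VALID
Stream 3: error at byte offset 5. INVALID
Stream 4: decodes cleanly. VALID
Stream 5: error at byte offset 0. INVALID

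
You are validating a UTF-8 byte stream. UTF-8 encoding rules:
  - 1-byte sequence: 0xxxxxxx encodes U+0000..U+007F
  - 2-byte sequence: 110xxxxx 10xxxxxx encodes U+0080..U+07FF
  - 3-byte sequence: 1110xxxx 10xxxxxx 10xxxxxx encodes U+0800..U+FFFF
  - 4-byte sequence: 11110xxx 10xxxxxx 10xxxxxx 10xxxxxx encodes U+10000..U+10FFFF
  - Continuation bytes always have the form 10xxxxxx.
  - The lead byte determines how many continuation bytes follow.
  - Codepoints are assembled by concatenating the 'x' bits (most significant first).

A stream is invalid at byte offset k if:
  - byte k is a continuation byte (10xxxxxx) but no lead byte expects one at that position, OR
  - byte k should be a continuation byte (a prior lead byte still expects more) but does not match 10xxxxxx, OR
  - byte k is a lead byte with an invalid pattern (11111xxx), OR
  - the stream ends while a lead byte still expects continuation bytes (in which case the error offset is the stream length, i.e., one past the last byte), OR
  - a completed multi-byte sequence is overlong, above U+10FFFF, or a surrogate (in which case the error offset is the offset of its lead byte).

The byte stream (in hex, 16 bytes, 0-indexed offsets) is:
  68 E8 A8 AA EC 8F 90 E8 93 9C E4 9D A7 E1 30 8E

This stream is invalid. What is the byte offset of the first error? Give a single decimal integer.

Byte[0]=68: 1-byte ASCII. cp=U+0068
Byte[1]=E8: 3-byte lead, need 2 cont bytes. acc=0x8
Byte[2]=A8: continuation. acc=(acc<<6)|0x28=0x228
Byte[3]=AA: continuation. acc=(acc<<6)|0x2A=0x8A2A
Completed: cp=U+8A2A (starts at byte 1)
Byte[4]=EC: 3-byte lead, need 2 cont bytes. acc=0xC
Byte[5]=8F: continuation. acc=(acc<<6)|0x0F=0x30F
Byte[6]=90: continuation. acc=(acc<<6)|0x10=0xC3D0
Completed: cp=U+C3D0 (starts at byte 4)
Byte[7]=E8: 3-byte lead, need 2 cont bytes. acc=0x8
Byte[8]=93: continuation. acc=(acc<<6)|0x13=0x213
Byte[9]=9C: continuation. acc=(acc<<6)|0x1C=0x84DC
Completed: cp=U+84DC (starts at byte 7)
Byte[10]=E4: 3-byte lead, need 2 cont bytes. acc=0x4
Byte[11]=9D: continuation. acc=(acc<<6)|0x1D=0x11D
Byte[12]=A7: continuation. acc=(acc<<6)|0x27=0x4767
Completed: cp=U+4767 (starts at byte 10)
Byte[13]=E1: 3-byte lead, need 2 cont bytes. acc=0x1
Byte[14]=30: expected 10xxxxxx continuation. INVALID

Answer: 14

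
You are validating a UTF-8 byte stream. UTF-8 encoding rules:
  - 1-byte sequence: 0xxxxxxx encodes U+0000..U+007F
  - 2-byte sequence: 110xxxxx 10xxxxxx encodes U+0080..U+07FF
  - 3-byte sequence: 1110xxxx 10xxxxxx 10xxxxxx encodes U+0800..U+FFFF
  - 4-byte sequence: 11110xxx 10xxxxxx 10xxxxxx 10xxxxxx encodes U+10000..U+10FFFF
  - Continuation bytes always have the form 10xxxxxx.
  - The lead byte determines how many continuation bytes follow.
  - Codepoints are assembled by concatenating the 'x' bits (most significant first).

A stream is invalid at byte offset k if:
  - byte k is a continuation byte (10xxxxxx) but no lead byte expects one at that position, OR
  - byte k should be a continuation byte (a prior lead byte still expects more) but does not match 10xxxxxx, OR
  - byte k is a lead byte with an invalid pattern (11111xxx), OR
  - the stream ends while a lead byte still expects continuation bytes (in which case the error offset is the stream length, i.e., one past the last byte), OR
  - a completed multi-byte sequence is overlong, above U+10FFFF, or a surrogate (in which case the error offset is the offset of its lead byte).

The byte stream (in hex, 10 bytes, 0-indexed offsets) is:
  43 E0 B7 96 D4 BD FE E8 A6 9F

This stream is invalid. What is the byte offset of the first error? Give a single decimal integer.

Byte[0]=43: 1-byte ASCII. cp=U+0043
Byte[1]=E0: 3-byte lead, need 2 cont bytes. acc=0x0
Byte[2]=B7: continuation. acc=(acc<<6)|0x37=0x37
Byte[3]=96: continuation. acc=(acc<<6)|0x16=0xDD6
Completed: cp=U+0DD6 (starts at byte 1)
Byte[4]=D4: 2-byte lead, need 1 cont bytes. acc=0x14
Byte[5]=BD: continuation. acc=(acc<<6)|0x3D=0x53D
Completed: cp=U+053D (starts at byte 4)
Byte[6]=FE: INVALID lead byte (not 0xxx/110x/1110/11110)

Answer: 6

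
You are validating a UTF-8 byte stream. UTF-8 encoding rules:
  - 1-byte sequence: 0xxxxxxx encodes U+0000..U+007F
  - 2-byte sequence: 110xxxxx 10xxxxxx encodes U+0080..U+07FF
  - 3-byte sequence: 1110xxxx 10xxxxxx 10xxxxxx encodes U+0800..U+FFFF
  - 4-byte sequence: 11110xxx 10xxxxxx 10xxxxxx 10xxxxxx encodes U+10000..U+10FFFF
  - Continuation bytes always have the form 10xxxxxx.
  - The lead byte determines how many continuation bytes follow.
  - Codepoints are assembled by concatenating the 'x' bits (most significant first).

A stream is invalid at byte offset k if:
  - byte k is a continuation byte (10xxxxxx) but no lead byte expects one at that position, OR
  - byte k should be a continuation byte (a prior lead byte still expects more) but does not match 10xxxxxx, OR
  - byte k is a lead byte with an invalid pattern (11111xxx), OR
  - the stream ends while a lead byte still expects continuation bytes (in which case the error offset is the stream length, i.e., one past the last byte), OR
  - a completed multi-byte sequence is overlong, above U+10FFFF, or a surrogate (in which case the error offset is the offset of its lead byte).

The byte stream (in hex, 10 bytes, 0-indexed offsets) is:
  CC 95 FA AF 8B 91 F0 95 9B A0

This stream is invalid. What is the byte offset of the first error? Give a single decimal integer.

Byte[0]=CC: 2-byte lead, need 1 cont bytes. acc=0xC
Byte[1]=95: continuation. acc=(acc<<6)|0x15=0x315
Completed: cp=U+0315 (starts at byte 0)
Byte[2]=FA: INVALID lead byte (not 0xxx/110x/1110/11110)

Answer: 2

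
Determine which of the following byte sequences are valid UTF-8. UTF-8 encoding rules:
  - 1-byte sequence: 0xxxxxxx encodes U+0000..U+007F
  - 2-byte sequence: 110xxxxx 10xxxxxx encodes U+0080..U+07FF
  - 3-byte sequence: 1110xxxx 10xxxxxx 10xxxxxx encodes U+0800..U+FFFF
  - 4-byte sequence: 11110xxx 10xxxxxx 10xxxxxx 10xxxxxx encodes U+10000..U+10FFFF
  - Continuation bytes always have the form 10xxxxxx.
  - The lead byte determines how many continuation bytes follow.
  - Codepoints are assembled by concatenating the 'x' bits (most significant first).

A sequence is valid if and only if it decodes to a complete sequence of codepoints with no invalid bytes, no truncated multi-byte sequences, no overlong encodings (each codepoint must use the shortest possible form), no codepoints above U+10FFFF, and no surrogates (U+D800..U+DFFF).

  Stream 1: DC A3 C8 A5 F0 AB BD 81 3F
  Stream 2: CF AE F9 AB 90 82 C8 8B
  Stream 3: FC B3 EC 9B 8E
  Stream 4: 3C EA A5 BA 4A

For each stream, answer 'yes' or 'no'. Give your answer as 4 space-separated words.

Stream 1: decodes cleanly. VALID
Stream 2: error at byte offset 2. INVALID
Stream 3: error at byte offset 0. INVALID
Stream 4: decodes cleanly. VALID

Answer: yes no no yes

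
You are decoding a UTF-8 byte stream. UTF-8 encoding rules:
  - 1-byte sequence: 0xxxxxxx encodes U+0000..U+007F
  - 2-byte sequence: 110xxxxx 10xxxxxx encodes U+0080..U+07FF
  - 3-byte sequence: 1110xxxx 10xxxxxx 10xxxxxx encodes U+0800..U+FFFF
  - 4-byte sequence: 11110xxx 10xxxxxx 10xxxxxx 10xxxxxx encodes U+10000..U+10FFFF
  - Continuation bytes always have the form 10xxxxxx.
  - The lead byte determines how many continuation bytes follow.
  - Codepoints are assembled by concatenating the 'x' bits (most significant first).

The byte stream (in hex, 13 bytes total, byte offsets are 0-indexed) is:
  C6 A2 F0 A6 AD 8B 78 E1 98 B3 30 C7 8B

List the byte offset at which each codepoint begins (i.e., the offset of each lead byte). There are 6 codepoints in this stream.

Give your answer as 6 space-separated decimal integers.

Answer: 0 2 6 7 10 11

Derivation:
Byte[0]=C6: 2-byte lead, need 1 cont bytes. acc=0x6
Byte[1]=A2: continuation. acc=(acc<<6)|0x22=0x1A2
Completed: cp=U+01A2 (starts at byte 0)
Byte[2]=F0: 4-byte lead, need 3 cont bytes. acc=0x0
Byte[3]=A6: continuation. acc=(acc<<6)|0x26=0x26
Byte[4]=AD: continuation. acc=(acc<<6)|0x2D=0x9AD
Byte[5]=8B: continuation. acc=(acc<<6)|0x0B=0x26B4B
Completed: cp=U+26B4B (starts at byte 2)
Byte[6]=78: 1-byte ASCII. cp=U+0078
Byte[7]=E1: 3-byte lead, need 2 cont bytes. acc=0x1
Byte[8]=98: continuation. acc=(acc<<6)|0x18=0x58
Byte[9]=B3: continuation. acc=(acc<<6)|0x33=0x1633
Completed: cp=U+1633 (starts at byte 7)
Byte[10]=30: 1-byte ASCII. cp=U+0030
Byte[11]=C7: 2-byte lead, need 1 cont bytes. acc=0x7
Byte[12]=8B: continuation. acc=(acc<<6)|0x0B=0x1CB
Completed: cp=U+01CB (starts at byte 11)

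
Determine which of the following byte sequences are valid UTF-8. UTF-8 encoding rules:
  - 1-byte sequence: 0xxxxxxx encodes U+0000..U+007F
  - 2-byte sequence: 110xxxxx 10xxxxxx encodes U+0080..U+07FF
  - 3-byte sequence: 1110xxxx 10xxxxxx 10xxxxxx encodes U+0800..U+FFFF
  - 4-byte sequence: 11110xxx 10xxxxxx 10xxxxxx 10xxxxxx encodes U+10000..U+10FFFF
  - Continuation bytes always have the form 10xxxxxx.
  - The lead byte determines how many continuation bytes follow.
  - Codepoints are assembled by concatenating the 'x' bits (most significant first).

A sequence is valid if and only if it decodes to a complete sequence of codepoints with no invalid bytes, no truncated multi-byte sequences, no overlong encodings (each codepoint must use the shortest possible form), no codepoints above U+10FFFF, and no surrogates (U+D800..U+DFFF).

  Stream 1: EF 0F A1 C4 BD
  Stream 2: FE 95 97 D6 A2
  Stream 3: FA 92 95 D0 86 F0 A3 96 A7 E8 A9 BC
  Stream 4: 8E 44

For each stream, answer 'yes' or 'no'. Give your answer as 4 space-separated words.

Stream 1: error at byte offset 1. INVALID
Stream 2: error at byte offset 0. INVALID
Stream 3: error at byte offset 0. INVALID
Stream 4: error at byte offset 0. INVALID

Answer: no no no no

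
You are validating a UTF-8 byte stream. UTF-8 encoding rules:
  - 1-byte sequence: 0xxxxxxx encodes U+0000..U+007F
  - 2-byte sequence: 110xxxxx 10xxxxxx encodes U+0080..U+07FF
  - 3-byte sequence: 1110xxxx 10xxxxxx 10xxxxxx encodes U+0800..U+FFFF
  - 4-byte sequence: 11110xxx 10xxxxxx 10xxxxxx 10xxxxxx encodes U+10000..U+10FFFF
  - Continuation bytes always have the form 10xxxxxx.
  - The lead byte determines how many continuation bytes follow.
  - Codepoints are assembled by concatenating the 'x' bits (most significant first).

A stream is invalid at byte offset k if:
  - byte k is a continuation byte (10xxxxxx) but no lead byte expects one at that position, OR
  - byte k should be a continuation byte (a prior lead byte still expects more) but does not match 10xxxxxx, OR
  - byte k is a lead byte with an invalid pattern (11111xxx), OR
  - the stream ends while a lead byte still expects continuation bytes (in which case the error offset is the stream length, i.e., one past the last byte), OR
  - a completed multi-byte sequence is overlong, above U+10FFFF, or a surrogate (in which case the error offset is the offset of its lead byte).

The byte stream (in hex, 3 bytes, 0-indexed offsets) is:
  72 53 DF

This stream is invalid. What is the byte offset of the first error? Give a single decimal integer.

Byte[0]=72: 1-byte ASCII. cp=U+0072
Byte[1]=53: 1-byte ASCII. cp=U+0053
Byte[2]=DF: 2-byte lead, need 1 cont bytes. acc=0x1F
Byte[3]: stream ended, expected continuation. INVALID

Answer: 3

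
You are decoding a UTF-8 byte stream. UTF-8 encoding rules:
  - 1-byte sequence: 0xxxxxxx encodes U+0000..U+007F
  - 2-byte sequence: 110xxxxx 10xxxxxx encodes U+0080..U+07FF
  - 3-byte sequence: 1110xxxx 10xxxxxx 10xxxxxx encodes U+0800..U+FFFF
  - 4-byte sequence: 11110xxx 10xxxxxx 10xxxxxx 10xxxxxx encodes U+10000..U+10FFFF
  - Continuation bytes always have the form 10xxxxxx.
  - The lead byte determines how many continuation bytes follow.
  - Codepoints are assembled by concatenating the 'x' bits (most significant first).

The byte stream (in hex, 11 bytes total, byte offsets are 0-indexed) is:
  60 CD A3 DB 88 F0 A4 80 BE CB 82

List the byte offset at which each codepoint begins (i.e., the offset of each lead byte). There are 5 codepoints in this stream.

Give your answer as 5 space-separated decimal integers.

Byte[0]=60: 1-byte ASCII. cp=U+0060
Byte[1]=CD: 2-byte lead, need 1 cont bytes. acc=0xD
Byte[2]=A3: continuation. acc=(acc<<6)|0x23=0x363
Completed: cp=U+0363 (starts at byte 1)
Byte[3]=DB: 2-byte lead, need 1 cont bytes. acc=0x1B
Byte[4]=88: continuation. acc=(acc<<6)|0x08=0x6C8
Completed: cp=U+06C8 (starts at byte 3)
Byte[5]=F0: 4-byte lead, need 3 cont bytes. acc=0x0
Byte[6]=A4: continuation. acc=(acc<<6)|0x24=0x24
Byte[7]=80: continuation. acc=(acc<<6)|0x00=0x900
Byte[8]=BE: continuation. acc=(acc<<6)|0x3E=0x2403E
Completed: cp=U+2403E (starts at byte 5)
Byte[9]=CB: 2-byte lead, need 1 cont bytes. acc=0xB
Byte[10]=82: continuation. acc=(acc<<6)|0x02=0x2C2
Completed: cp=U+02C2 (starts at byte 9)

Answer: 0 1 3 5 9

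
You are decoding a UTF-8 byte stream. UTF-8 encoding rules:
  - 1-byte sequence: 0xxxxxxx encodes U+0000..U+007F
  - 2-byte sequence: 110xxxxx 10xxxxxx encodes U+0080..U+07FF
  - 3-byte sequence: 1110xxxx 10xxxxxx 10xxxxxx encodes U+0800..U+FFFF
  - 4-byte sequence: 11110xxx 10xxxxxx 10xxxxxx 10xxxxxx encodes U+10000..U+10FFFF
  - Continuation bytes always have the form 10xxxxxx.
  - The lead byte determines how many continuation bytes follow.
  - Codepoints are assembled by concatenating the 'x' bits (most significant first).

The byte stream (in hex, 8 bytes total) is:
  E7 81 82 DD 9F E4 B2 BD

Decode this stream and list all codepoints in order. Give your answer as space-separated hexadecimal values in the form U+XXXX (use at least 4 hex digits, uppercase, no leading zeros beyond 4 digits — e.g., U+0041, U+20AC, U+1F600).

Answer: U+7042 U+075F U+4CBD

Derivation:
Byte[0]=E7: 3-byte lead, need 2 cont bytes. acc=0x7
Byte[1]=81: continuation. acc=(acc<<6)|0x01=0x1C1
Byte[2]=82: continuation. acc=(acc<<6)|0x02=0x7042
Completed: cp=U+7042 (starts at byte 0)
Byte[3]=DD: 2-byte lead, need 1 cont bytes. acc=0x1D
Byte[4]=9F: continuation. acc=(acc<<6)|0x1F=0x75F
Completed: cp=U+075F (starts at byte 3)
Byte[5]=E4: 3-byte lead, need 2 cont bytes. acc=0x4
Byte[6]=B2: continuation. acc=(acc<<6)|0x32=0x132
Byte[7]=BD: continuation. acc=(acc<<6)|0x3D=0x4CBD
Completed: cp=U+4CBD (starts at byte 5)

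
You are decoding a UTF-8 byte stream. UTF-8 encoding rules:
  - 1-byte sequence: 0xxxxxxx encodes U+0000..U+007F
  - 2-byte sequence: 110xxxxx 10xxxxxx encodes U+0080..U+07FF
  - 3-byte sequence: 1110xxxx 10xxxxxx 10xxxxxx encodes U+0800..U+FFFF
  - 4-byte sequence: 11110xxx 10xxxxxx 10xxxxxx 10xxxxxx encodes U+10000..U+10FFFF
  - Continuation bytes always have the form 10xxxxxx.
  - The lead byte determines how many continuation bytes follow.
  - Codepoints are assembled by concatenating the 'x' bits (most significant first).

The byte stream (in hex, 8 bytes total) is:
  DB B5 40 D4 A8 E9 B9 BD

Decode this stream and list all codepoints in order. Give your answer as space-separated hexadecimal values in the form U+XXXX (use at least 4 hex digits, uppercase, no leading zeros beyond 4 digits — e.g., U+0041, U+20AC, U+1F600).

Byte[0]=DB: 2-byte lead, need 1 cont bytes. acc=0x1B
Byte[1]=B5: continuation. acc=(acc<<6)|0x35=0x6F5
Completed: cp=U+06F5 (starts at byte 0)
Byte[2]=40: 1-byte ASCII. cp=U+0040
Byte[3]=D4: 2-byte lead, need 1 cont bytes. acc=0x14
Byte[4]=A8: continuation. acc=(acc<<6)|0x28=0x528
Completed: cp=U+0528 (starts at byte 3)
Byte[5]=E9: 3-byte lead, need 2 cont bytes. acc=0x9
Byte[6]=B9: continuation. acc=(acc<<6)|0x39=0x279
Byte[7]=BD: continuation. acc=(acc<<6)|0x3D=0x9E7D
Completed: cp=U+9E7D (starts at byte 5)

Answer: U+06F5 U+0040 U+0528 U+9E7D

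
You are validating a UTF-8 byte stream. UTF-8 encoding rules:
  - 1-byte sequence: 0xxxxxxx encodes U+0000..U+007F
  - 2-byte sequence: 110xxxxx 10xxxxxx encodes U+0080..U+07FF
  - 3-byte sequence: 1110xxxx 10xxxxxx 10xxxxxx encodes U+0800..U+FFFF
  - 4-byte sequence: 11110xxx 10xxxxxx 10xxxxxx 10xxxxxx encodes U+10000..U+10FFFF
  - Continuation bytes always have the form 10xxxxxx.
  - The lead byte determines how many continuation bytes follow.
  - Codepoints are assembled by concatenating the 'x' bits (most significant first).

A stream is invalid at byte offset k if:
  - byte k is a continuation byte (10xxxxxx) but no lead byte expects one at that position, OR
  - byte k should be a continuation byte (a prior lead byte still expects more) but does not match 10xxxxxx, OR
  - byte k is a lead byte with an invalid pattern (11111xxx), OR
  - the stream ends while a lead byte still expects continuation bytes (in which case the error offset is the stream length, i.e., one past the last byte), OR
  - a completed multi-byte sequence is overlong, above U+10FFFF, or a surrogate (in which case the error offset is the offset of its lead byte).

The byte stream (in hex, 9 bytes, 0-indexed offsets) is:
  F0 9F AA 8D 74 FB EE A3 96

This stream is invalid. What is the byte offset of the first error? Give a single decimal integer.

Byte[0]=F0: 4-byte lead, need 3 cont bytes. acc=0x0
Byte[1]=9F: continuation. acc=(acc<<6)|0x1F=0x1F
Byte[2]=AA: continuation. acc=(acc<<6)|0x2A=0x7EA
Byte[3]=8D: continuation. acc=(acc<<6)|0x0D=0x1FA8D
Completed: cp=U+1FA8D (starts at byte 0)
Byte[4]=74: 1-byte ASCII. cp=U+0074
Byte[5]=FB: INVALID lead byte (not 0xxx/110x/1110/11110)

Answer: 5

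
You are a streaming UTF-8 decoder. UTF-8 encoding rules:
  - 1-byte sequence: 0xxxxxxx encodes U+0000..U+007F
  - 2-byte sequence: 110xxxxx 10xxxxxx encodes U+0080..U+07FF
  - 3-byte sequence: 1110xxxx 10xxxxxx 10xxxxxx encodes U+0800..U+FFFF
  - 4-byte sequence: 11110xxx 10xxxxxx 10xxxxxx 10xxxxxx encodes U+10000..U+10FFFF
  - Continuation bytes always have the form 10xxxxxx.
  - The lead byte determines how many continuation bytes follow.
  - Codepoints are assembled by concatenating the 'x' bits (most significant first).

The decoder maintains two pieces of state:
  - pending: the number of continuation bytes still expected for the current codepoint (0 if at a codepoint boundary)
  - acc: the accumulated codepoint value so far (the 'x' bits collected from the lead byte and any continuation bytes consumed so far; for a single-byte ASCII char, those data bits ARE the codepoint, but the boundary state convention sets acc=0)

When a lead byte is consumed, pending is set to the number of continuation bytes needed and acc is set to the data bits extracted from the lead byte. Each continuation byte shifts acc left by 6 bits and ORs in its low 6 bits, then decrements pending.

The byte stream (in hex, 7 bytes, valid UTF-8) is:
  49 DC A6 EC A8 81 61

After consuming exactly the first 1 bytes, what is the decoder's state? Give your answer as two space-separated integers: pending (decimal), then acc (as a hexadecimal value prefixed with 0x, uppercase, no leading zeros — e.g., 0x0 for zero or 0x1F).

Byte[0]=49: 1-byte. pending=0, acc=0x0

Answer: 0 0x0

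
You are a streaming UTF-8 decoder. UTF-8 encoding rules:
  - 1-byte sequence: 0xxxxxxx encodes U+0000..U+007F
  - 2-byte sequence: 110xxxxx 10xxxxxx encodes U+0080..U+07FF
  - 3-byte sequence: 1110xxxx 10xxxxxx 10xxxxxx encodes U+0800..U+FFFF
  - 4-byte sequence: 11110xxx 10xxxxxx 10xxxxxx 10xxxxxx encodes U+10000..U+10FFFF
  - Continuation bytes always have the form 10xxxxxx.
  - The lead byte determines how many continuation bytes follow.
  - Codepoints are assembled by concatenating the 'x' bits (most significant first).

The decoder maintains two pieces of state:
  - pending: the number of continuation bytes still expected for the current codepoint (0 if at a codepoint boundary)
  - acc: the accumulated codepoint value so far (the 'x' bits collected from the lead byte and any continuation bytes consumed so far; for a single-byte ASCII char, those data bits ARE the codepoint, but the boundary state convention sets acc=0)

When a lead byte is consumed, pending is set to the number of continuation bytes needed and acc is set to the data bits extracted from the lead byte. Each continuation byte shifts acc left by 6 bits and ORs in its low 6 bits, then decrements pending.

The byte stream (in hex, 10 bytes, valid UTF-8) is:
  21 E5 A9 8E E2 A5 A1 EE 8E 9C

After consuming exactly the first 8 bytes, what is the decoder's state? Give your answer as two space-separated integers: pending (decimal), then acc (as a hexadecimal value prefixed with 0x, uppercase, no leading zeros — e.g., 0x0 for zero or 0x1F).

Answer: 2 0xE

Derivation:
Byte[0]=21: 1-byte. pending=0, acc=0x0
Byte[1]=E5: 3-byte lead. pending=2, acc=0x5
Byte[2]=A9: continuation. acc=(acc<<6)|0x29=0x169, pending=1
Byte[3]=8E: continuation. acc=(acc<<6)|0x0E=0x5A4E, pending=0
Byte[4]=E2: 3-byte lead. pending=2, acc=0x2
Byte[5]=A5: continuation. acc=(acc<<6)|0x25=0xA5, pending=1
Byte[6]=A1: continuation. acc=(acc<<6)|0x21=0x2961, pending=0
Byte[7]=EE: 3-byte lead. pending=2, acc=0xE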